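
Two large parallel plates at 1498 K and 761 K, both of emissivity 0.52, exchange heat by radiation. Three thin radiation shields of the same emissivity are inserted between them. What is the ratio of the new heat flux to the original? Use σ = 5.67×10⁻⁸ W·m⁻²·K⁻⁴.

With N identical shields there are N+1 = 4 gaps in series, each with the same radiative resistance, so the flux falls to 1/(N+1) of its unshielded value.

ratio ≈ 0.250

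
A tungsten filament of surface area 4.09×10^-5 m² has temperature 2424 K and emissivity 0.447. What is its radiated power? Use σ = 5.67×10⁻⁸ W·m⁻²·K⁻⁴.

P ≈ 35.8 W

Stefan–Boltzmann: P = εσAT⁴ = 0.447 × 5.67×10⁻⁸ × 4.09×10^-5 × (2424)⁴ = 0.447 × 5.67×10⁻⁸ × 4.09×10^-5 × 3.45×10^13.
P = 35.8 W.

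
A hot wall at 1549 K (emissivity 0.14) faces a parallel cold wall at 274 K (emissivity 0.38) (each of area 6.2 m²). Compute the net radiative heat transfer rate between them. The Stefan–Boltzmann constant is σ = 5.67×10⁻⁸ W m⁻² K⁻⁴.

For two large parallel gray plates, q = σ(T₁⁴ − T₂⁴) / (1/ε₁ + 1/ε₂ − 1).
1/ε₁ + 1/ε₂ − 1 = 1/0.14 + 1/0.38 − 1 = 8.774.
T₁⁴ − T₂⁴ = 5.76×10^12 − 5.64×10^9 = 5.75×10^12 K⁴.
q = 5.67×10⁻⁸ × 5.75×10^12 / 8.774 = 37200 W/m².
Q = q·A = 37200 × 6.2 = 2.30×10^5 W.

Q ≈ 2.30×10^5 W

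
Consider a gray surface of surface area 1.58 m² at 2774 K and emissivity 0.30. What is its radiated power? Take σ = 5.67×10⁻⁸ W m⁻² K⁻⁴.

P ≈ 1.59×10^6 W

P = εσAT⁴ = 0.30 × 5.67×10⁻⁸ × 1.58 × (2774)⁴ = 0.30 × 5.67×10⁻⁸ × 1.58 × 5.92×10^13.
P = 1.59×10^6 W.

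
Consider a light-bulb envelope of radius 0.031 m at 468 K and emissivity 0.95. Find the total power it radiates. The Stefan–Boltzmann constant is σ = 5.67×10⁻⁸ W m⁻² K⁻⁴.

P ≈ 31.2 W

A = 4πr² = 4π × (0.031)² = 0.0121 m².
Stefan–Boltzmann: P = εσAT⁴ = 0.95 × 5.67×10⁻⁸ × 0.0121 × (468)⁴ = 0.95 × 5.67×10⁻⁸ × 0.0121 × 4.80×10^10.
P = 31.2 W.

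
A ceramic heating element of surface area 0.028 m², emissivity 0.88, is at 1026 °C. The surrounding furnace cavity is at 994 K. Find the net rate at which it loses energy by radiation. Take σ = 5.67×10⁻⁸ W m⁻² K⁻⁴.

Convert: 1026 °C = 1299 K.
Q = εσA(T⁴ − T_s⁴). T⁴ − T_s⁴ = (1299)⁴ − (994)⁴ = 2.85×10^12 − 9.76×10^11 = 1.87×10^12 K⁴.
Q = 0.88 × 5.67×10⁻⁸ × 0.0280 × 1.87×10^12 = 2610 W.

Q ≈ 2610 W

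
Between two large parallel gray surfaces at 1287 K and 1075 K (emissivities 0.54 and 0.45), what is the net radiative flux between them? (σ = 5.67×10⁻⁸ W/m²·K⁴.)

q ≈ 26000 W/m²

For two large parallel gray plates, q = σ(T₁⁴ − T₂⁴) / (1/ε₁ + 1/ε₂ − 1).
1/ε₁ + 1/ε₂ − 1 = 1/0.54 + 1/0.45 − 1 = 3.074.
T₁⁴ − T₂⁴ = 2.74×10^12 − 1.34×10^12 = 1.41×10^12 K⁴.
q = 5.67×10⁻⁸ × 1.41×10^12 / 3.074 = 26000 W/m².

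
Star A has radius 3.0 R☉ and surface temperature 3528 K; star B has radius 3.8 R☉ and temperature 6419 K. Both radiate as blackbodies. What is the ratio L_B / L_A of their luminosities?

L = 4πR²σT⁴ ∝ R²T⁴, so L_B/L_A = (3.8/3.0)² × (6419/3528)⁴ = 1.60 × 11.0 = 17.6.

L_B/L_A ≈ 17.6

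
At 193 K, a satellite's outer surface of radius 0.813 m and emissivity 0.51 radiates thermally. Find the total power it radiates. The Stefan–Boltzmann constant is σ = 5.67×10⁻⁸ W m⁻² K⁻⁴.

A = 4πr² = 4π × (0.813)² = 8.31 m².
P = εσAT⁴ = 0.51 × 5.67×10⁻⁸ × 8.31 × (193)⁴ = 0.51 × 5.67×10⁻⁸ × 8.31 × 1.39×10^9.
P = 333 W.

P ≈ 333 W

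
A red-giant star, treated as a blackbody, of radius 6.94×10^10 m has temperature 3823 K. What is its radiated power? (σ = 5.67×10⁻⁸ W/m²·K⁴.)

P ≈ 7.33×10^29 W

A = 4πr² = 4π × (6.94×10^10)² = 6.05×10^22 m².
P = σAT⁴ = 5.67×10⁻⁸ × 6.05×10^22 × (3823)⁴ = 5.67×10⁻⁸ × 6.05×10^22 × 2.14×10^14.
P = 7.33×10^29 W.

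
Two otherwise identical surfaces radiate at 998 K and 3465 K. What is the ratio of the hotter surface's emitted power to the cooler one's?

P ∝ T⁴, so the ratio is (3465/998)⁴ = (3.472)⁴ = 145.

ratio ≈ 145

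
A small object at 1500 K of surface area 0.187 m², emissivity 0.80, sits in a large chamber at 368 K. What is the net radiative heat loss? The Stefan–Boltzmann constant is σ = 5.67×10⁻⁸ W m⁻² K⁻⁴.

Q = εσA(T⁴ − T_s⁴). T⁴ − T_s⁴ = (1500)⁴ − (368)⁴ = 5.06×10^12 − 1.83×10^10 = 5.04×10^12 K⁴.
Q = 0.80 × 5.67×10⁻⁸ × 0.187 × 5.04×10^12 = 42800 W.

Q ≈ 42800 W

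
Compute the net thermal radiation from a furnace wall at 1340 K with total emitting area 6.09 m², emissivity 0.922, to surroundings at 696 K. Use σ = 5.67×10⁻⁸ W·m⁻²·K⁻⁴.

Q = εσA(T⁴ − T_s⁴). T⁴ − T_s⁴ = (1340)⁴ − (696)⁴ = 3.22×10^12 − 2.35×10^11 = 2.99×10^12 K⁴.
Q = 0.922 × 5.67×10⁻⁸ × 6.09 × 2.99×10^12 = 9.52×10^5 W.

Q ≈ 9.52×10^5 W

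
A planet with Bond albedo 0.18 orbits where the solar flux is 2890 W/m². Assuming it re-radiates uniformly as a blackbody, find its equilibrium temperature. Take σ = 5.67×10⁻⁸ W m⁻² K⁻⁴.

T ≈ 320 K

Power absorbed = (1−a)S·πR²; power emitted = 4πR²σT⁴. Equating and cancelling πR²:
T = ((1−a)S / 4σ)^(1/4) = (2370 / (4 × 5.67×10⁻⁸))^(1/4) = (1.04×10^10)^(1/4).
T = 320 K.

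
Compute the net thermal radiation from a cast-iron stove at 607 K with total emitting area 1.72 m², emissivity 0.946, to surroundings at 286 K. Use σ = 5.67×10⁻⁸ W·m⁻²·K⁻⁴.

Q ≈ 11900 W

Q = εσA(T⁴ − T_s⁴). T⁴ − T_s⁴ = (607)⁴ − (286)⁴ = 1.36×10^11 − 6.69×10^9 = 1.29×10^11 K⁴.
Q = 0.946 × 5.67×10⁻⁸ × 1.72 × 1.29×10^11 = 11900 W.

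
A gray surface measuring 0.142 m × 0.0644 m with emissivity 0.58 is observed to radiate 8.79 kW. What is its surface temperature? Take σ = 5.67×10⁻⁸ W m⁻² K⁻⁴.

T ≈ 2330 K

A = 0.142 × 0.0644 = 9.14×10^-3 m².
From P = εσAT⁴, T = (P / εσA)^(1/4) = (8790 / (0.58 × 5.67×10⁻⁸ × 9.14×10^-3))^(1/4).
T = (2.92×10^13)^(1/4) = 2330 K.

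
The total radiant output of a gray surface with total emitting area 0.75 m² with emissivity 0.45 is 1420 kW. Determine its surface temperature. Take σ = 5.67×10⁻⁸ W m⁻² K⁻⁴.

T ≈ 2930 K

From P = εσAT⁴, T = (P / εσA)^(1/4) = (1.42×10^6 / (0.45 × 5.67×10⁻⁸ × 0.750))^(1/4).
T = (7.42×10^13)^(1/4) = 2930 K.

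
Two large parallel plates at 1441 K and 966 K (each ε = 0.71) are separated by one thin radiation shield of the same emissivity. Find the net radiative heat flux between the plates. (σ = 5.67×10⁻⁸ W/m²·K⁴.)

q ≈ 53700 W/m²

Each of the 2 gaps contributes resistance (2/ε − 1) = 2/0.71 − 1 = 1.817; total = 3.634.
q = σ(T₁⁴ − T₂⁴) / 3.634 = 5.67×10⁻⁸ × 3.44×10^12 / 3.634 = 53700 W/m².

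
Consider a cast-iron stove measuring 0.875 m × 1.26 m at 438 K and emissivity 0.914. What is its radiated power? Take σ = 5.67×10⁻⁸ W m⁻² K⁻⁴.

P ≈ 2100 W

A = 0.875 × 1.26 = 1.10 m².
Stefan–Boltzmann: P = εσAT⁴ = 0.914 × 5.67×10⁻⁸ × 1.10 × (438)⁴ = 0.914 × 5.67×10⁻⁸ × 1.10 × 3.68×10^10.
P = 2100 W.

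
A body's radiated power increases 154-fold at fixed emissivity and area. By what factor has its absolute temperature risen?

P ∝ T⁴ ⇒ T ∝ P^(1/4), so T scales by (154)^(1/4) = 3.52.

factor ≈ 3.52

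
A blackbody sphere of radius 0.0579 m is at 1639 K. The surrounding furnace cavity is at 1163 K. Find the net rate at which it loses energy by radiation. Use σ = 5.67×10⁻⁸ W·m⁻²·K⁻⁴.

A = 4πr² = 4π × (0.0579)² = 0.0421 m².
Q = σA(T⁴ − T_s⁴). T⁴ − T_s⁴ = (1639)⁴ − (1163)⁴ = 7.22×10^12 − 1.83×10^12 = 5.39×10^12 K⁴.
Q = 5.67×10⁻⁸ × 0.0421 × 5.39×10^12 = 12900 W.

Q ≈ 12900 W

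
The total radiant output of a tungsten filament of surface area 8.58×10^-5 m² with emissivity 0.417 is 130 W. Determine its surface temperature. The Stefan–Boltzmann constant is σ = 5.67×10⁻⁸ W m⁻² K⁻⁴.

T ≈ 2830 K

From P = εσAT⁴, T = (P / εσA)^(1/4) = (130 / (0.417 × 5.67×10⁻⁸ × 8.58×10^-5))^(1/4).
T = (6.41×10^13)^(1/4) = 2830 K.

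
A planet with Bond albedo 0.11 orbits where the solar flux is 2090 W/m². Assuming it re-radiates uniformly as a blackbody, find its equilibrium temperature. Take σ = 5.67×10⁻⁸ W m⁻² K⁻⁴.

Power absorbed = (1−a)S·πR²; power emitted = 4πR²σT⁴. Equating and cancelling πR²:
T = ((1−a)S / 4σ)^(1/4) = (1860 / (4 × 5.67×10⁻⁸))^(1/4) = (8.20×10^9)^(1/4).
T = 301 K.

T ≈ 301 K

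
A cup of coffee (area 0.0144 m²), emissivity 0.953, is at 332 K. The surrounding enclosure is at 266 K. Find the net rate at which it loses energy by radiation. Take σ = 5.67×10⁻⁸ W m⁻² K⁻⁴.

Q ≈ 5.56 W

Q = εσA(T⁴ − T_s⁴). T⁴ − T_s⁴ = (332)⁴ − (266)⁴ = 1.21×10^10 − 5.01×10^9 = 7.14×10^9 K⁴.
Q = 0.953 × 5.67×10⁻⁸ × 0.0144 × 7.14×10^9 = 5.56 W.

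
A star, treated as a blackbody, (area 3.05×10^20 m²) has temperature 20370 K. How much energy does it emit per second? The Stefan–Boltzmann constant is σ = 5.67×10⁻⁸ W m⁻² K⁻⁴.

P ≈ 2.98×10^30 W

P = σAT⁴ = 5.67×10⁻⁸ × 3.05×10^20 × (20370)⁴ = 5.67×10⁻⁸ × 3.05×10^20 × 1.72×10^17.
P = 2.98×10^30 W.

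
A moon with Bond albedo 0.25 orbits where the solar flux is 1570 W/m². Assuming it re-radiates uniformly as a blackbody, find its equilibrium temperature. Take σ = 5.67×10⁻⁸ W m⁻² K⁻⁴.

Power absorbed = (1−a)S·πR²; power emitted = 4πR²σT⁴. Equating and cancelling πR²:
T = ((1−a)S / 4σ)^(1/4) = (1180 / (4 × 5.67×10⁻⁸))^(1/4) = (5.19×10^9)^(1/4).
T = 268 K.

T ≈ 268 K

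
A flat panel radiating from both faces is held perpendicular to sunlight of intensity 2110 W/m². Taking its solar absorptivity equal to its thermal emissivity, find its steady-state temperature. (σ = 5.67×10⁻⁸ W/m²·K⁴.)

T ≈ 369 K

Absorbed flux αS = emitted flux 2εσT⁴ per unit area; with α = ε this gives T = (S/2σ)^(1/4).
T = (2110 / (2 × 5.67×10⁻⁸))^(1/4) = (1.86×10^10)^(1/4).
T = 369 K.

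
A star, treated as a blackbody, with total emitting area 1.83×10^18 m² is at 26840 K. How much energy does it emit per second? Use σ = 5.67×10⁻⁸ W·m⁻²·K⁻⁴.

P ≈ 5.38×10^28 W

P = σAT⁴ = 5.67×10⁻⁸ × 1.83×10^18 × (26840)⁴ = 5.67×10⁻⁸ × 1.83×10^18 × 5.19×10^17.
P = 5.38×10^28 W.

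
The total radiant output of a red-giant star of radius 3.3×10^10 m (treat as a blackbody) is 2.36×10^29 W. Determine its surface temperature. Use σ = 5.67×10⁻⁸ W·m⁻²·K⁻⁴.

T ≈ 4180 K

A = 4πr² = 4π × (3.3×10^10)² = 1.37×10^22 m².
From P = σAT⁴, T = (P / σA)^(1/4) = (2.36×10^29 / (5.67×10⁻⁸ × 1.37×10^22))^(1/4).
T = (3.04×10^14)^(1/4) = 4180 K.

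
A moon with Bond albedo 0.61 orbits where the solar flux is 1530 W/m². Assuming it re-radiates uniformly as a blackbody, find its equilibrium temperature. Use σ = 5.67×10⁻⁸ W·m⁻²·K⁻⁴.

Power absorbed = (1−a)S·πR²; power emitted = 4πR²σT⁴. Equating and cancelling πR²:
T = ((1−a)S / 4σ)^(1/4) = (597 / (4 × 5.67×10⁻⁸))^(1/4) = (2.63×10^9)^(1/4).
T = 226 K.

T ≈ 226 K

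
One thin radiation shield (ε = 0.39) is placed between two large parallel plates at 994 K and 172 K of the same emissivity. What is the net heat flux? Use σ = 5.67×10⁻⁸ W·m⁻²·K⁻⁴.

q ≈ 6700 W/m²

Each of the 2 gaps contributes resistance (2/ε − 1) = 2/0.39 − 1 = 4.128; total = 8.256.
q = σ(T₁⁴ − T₂⁴) / 8.256 = 5.67×10⁻⁸ × 9.75×10^11 / 8.256 = 6700 W/m².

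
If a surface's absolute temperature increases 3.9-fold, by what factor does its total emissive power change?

factor ≈ 231

P ∝ T⁴, so the power scales as (3.9)⁴ = 231.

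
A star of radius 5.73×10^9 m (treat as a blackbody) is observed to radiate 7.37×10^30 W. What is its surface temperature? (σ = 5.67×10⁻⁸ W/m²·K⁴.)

A = 4πr² = 4π × (5.73×10^9)² = 4.13×10^20 m².
From P = σAT⁴, T = (P / σA)^(1/4) = (7.37×10^30 / (5.67×10⁻⁸ × 4.13×10^20))^(1/4).
T = (3.15×10^17)^(1/4) = 23700 K.

T ≈ 23700 K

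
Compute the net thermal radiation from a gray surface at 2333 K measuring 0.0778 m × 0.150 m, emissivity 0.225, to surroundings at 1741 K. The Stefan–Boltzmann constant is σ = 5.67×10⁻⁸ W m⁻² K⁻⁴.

A = 0.0778 × 0.150 = 0.0117 m².
Q = εσA(T⁴ − T_s⁴). T⁴ − T_s⁴ = (2333)⁴ − (1741)⁴ = 2.96×10^13 − 9.19×10^12 = 2.04×10^13 K⁴.
Q = 0.225 × 5.67×10⁻⁸ × 0.0117 × 2.04×10^13 = 3040 W.

Q ≈ 3040 W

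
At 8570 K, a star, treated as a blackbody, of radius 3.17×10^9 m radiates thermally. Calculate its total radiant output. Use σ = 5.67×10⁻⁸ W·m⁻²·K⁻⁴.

A = 4πr² = 4π × (3.17×10^9)² = 1.26×10^20 m².
P = σAT⁴ = 5.67×10⁻⁸ × 1.26×10^20 × (8570)⁴ = 5.67×10⁻⁸ × 1.26×10^20 × 5.39×10^15.
P = 3.86×10^28 W.

P ≈ 3.86×10^28 W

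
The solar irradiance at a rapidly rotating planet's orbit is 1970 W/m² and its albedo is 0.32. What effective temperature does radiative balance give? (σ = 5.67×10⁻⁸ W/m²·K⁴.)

T ≈ 277 K

Power absorbed = (1−a)S·πR²; power emitted = 4πR²σT⁴. Equating and cancelling πR²:
T = ((1−a)S / 4σ)^(1/4) = (1340 / (4 × 5.67×10⁻⁸))^(1/4) = (5.91×10^9)^(1/4).
T = 277 K.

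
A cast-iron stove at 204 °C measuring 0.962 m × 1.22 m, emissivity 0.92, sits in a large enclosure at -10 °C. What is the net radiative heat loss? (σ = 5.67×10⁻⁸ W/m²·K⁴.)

A = 0.962 × 1.22 = 1.17 m².
Convert: 204 °C = 477 K; -10 °C = 263 K.
Q = εσA(T⁴ − T_s⁴). T⁴ − T_s⁴ = (477)⁴ − (263)⁴ = 5.18×10^10 − 4.78×10^9 = 4.70×10^10 K⁴.
Q = 0.92 × 5.67×10⁻⁸ × 1.17 × 4.70×10^10 = 2880 W.

Q ≈ 2880 W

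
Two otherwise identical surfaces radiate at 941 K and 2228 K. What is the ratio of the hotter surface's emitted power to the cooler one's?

P ∝ T⁴, so the ratio is (2228/941)⁴ = (2.368)⁴ = 31.4.

ratio ≈ 31.4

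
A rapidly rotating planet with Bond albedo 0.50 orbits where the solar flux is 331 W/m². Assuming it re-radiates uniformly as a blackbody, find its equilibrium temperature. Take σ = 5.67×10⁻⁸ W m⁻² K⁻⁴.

T ≈ 164 K

Power absorbed = (1−a)S·πR²; power emitted = 4πR²σT⁴. Equating and cancelling πR²:
T = ((1−a)S / 4σ)^(1/4) = (166 / (4 × 5.67×10⁻⁸))^(1/4) = (7.30×10^8)^(1/4).
T = 164 K.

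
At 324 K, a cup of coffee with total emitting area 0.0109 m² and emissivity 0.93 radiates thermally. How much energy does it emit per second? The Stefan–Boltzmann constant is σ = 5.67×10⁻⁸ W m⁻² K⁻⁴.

P = εσAT⁴ = 0.93 × 5.67×10⁻⁸ × 0.0109 × (324)⁴ = 0.93 × 5.67×10⁻⁸ × 0.0109 × 1.10×10^10.
P = 6.33 W.

P ≈ 6.33 W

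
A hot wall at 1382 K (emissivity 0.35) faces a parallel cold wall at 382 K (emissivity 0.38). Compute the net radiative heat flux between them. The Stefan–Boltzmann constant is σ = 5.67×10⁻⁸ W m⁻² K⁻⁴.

For two large parallel gray plates, q = σ(T₁⁴ − T₂⁴) / (1/ε₁ + 1/ε₂ − 1).
1/ε₁ + 1/ε₂ − 1 = 1/0.35 + 1/0.38 − 1 = 4.489.
T₁⁴ − T₂⁴ = 3.65×10^12 − 2.13×10^10 = 3.63×10^12 K⁴.
q = 5.67×10⁻⁸ × 3.63×10^12 / 4.489 = 45800 W/m².

q ≈ 45800 W/m²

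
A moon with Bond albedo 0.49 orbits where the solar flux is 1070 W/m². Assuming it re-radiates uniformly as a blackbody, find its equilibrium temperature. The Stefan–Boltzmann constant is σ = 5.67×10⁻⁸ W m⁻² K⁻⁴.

Power absorbed = (1−a)S·πR²; power emitted = 4πR²σT⁴. Equating and cancelling πR²:
T = ((1−a)S / 4σ)^(1/4) = (546 / (4 × 5.67×10⁻⁸))^(1/4) = (2.41×10^9)^(1/4).
T = 221 K.

T ≈ 221 K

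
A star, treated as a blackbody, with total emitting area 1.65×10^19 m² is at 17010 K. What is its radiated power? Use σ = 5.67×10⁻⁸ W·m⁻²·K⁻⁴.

P = σAT⁴ = 5.67×10⁻⁸ × 1.65×10^19 × (17010)⁴ = 5.67×10⁻⁸ × 1.65×10^19 × 8.37×10^16.
P = 7.83×10^28 W.

P ≈ 7.83×10^28 W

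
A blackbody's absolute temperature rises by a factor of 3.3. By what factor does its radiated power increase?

P ∝ T⁴, so the power scales as (3.3)⁴ = 119.

factor ≈ 119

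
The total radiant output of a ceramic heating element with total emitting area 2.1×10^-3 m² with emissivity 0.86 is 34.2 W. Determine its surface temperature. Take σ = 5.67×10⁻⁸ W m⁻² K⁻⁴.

T ≈ 760 K

From P = εσAT⁴, T = (P / εσA)^(1/4) = (34.2 / (0.86 × 5.67×10⁻⁸ × 2.10×10^-3))^(1/4).
T = (3.34×10^11)^(1/4) = 760 K.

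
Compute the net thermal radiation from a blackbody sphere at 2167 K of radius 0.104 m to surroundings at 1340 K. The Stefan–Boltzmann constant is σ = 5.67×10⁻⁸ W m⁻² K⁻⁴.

Q ≈ 1.45×10^5 W

A = 4πr² = 4π × (0.104)² = 0.136 m².
Q = σA(T⁴ − T_s⁴). T⁴ − T_s⁴ = (2167)⁴ − (1340)⁴ = 2.21×10^13 − 3.22×10^12 = 1.88×10^13 K⁴.
Q = 5.67×10⁻⁸ × 0.136 × 1.88×10^13 = 1.45×10^5 W.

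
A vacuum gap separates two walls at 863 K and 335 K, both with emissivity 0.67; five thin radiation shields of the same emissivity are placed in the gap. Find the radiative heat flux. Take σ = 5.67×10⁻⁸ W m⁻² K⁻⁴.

q ≈ 2580 W/m²

Each of the 6 gaps contributes resistance (2/ε − 1) = 2/0.67 − 1 = 1.985; total = 11.91.
q = σ(T₁⁴ − T₂⁴) / 11.91 = 5.67×10⁻⁸ × 5.42×10^11 / 11.91 = 2580 W/m².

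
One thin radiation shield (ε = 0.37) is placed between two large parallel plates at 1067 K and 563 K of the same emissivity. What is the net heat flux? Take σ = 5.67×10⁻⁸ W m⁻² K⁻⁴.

q ≈ 7690 W/m²

Each of the 2 gaps contributes resistance (2/ε − 1) = 2/0.37 − 1 = 4.405; total = 8.811.
q = σ(T₁⁴ − T₂⁴) / 8.811 = 5.67×10⁻⁸ × 1.20×10^12 / 8.811 = 7690 W/m².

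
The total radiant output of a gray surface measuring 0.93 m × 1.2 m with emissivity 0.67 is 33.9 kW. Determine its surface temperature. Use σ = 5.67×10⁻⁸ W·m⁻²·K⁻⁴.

T ≈ 946 K

A = 0.93 × 1.2 = 1.12 m².
From P = εσAT⁴, T = (P / εσA)^(1/4) = (33900 / (0.67 × 5.67×10⁻⁸ × 1.12))^(1/4).
T = (8.00×10^11)^(1/4) = 946 K.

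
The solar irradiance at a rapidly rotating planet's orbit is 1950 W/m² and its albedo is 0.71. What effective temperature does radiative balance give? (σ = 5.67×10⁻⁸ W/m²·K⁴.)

Power absorbed = (1−a)S·πR²; power emitted = 4πR²σT⁴. Equating and cancelling πR²:
T = ((1−a)S / 4σ)^(1/4) = (566 / (4 × 5.67×10⁻⁸))^(1/4) = (2.49×10^9)^(1/4).
T = 223 K.

T ≈ 223 K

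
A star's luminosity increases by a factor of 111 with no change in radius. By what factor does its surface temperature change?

P ∝ T⁴ ⇒ T ∝ P^(1/4), so T scales by (111)^(1/4) = 3.25.

factor ≈ 3.25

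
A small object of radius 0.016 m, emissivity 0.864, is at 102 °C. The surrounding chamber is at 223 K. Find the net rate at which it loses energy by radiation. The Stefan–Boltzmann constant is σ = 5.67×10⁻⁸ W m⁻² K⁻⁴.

Q ≈ 2.73 W

A = 4πr² = 4π × (0.016)² = 3.22×10^-3 m².
Convert: 102 °C = 375 K.
Q = εσA(T⁴ − T_s⁴). T⁴ − T_s⁴ = (375)⁴ − (223)⁴ = 1.98×10^10 − 2.47×10^9 = 1.73×10^10 K⁴.
Q = 0.864 × 5.67×10⁻⁸ × 3.22×10^-3 × 1.73×10^10 = 2.73 W.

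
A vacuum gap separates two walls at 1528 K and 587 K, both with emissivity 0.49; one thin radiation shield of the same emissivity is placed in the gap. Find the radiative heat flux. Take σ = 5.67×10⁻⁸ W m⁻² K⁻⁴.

Each of the 2 gaps contributes resistance (2/ε − 1) = 2/0.49 − 1 = 3.082; total = 6.163.
q = σ(T₁⁴ − T₂⁴) / 6.163 = 5.67×10⁻⁸ × 5.33×10^12 / 6.163 = 49100 W/m².

q ≈ 49100 W/m²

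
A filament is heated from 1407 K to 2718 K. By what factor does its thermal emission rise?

ratio ≈ 13.9

P ∝ T⁴, so the ratio is (2718/1407)⁴ = (1.932)⁴ = 13.9.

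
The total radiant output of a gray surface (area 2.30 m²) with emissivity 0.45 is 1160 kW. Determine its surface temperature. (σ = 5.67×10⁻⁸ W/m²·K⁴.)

T ≈ 2110 K

From P = εσAT⁴, T = (P / εσA)^(1/4) = (1.16×10^6 / (0.45 × 5.67×10⁻⁸ × 2.30))^(1/4).
T = (1.98×10^13)^(1/4) = 2110 K.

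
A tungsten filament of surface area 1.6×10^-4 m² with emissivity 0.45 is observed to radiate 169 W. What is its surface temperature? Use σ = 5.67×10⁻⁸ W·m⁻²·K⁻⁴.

From P = εσAT⁴, T = (P / εσA)^(1/4) = (169 / (0.45 × 5.67×10⁻⁸ × 1.60×10^-4))^(1/4).
T = (4.14×10^13)^(1/4) = 2540 K.

T ≈ 2540 K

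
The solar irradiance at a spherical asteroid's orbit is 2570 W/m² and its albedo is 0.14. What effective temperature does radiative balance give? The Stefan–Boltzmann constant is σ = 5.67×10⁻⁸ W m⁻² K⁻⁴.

Power absorbed = (1−a)S·πR²; power emitted = 4πR²σT⁴. Equating and cancelling πR²:
T = ((1−a)S / 4σ)^(1/4) = (2210 / (4 × 5.67×10⁻⁸))^(1/4) = (9.75×10^9)^(1/4).
T = 314 K.

T ≈ 314 K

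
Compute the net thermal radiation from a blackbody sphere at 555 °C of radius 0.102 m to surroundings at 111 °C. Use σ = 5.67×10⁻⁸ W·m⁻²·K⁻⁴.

A = 4πr² = 4π × (0.102)² = 0.131 m².
Convert: 555 °C = 828 K; 111 °C = 384 K.
Q = σA(T⁴ − T_s⁴). T⁴ − T_s⁴ = (828)⁴ − (384)⁴ = 4.70×10^11 − 2.17×10^10 = 4.48×10^11 K⁴.
Q = 5.67×10⁻⁸ × 0.131 × 4.48×10^11 = 3320 W.

Q ≈ 3320 W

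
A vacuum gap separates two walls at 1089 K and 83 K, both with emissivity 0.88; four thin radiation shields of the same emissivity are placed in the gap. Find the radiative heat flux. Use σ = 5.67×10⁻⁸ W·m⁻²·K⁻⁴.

q ≈ 12500 W/m²

Each of the 5 gaps contributes resistance (2/ε − 1) = 2/0.88 − 1 = 1.273; total = 6.364.
q = σ(T₁⁴ − T₂⁴) / 6.364 = 5.67×10⁻⁸ × 1.41×10^12 / 6.364 = 12500 W/m².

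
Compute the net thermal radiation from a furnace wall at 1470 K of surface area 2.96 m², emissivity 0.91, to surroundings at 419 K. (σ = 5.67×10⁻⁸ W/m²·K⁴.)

Q ≈ 7.08×10^5 W

Q = εσA(T⁴ − T_s⁴). T⁴ − T_s⁴ = (1470)⁴ − (419)⁴ = 4.67×10^12 − 3.08×10^10 = 4.64×10^12 K⁴.
Q = 0.91 × 5.67×10⁻⁸ × 2.96 × 4.64×10^12 = 7.08×10^5 W.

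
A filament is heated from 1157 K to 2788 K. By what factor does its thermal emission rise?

P ∝ T⁴, so the ratio is (2788/1157)⁴ = (2.410)⁴ = 33.7.

ratio ≈ 33.7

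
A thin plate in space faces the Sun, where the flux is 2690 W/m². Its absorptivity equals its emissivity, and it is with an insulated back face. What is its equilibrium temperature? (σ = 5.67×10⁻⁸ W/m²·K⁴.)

Absorbed flux αS = emitted flux εσT⁴ (one radiating face); with α = ε, T = (S/σ)^(1/4).
T = (2690 / 5.67×10⁻⁸)^(1/4) = (4.74×10^10)^(1/4).
T = 467 K.

T ≈ 467 K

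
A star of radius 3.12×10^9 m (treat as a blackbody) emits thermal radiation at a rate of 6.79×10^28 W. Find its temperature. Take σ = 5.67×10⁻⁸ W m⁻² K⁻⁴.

A = 4πr² = 4π × (3.12×10^9)² = 1.22×10^20 m².
From P = σAT⁴, T = (P / σA)^(1/4) = (6.79×10^28 / (5.67×10⁻⁸ × 1.22×10^20))^(1/4).
T = (9.79×10^15)^(1/4) = 9950 K.

T ≈ 9950 K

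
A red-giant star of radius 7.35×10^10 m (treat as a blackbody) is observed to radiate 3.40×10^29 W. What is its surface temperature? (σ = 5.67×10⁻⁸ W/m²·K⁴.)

A = 4πr² = 4π × (7.35×10^10)² = 6.79×10^22 m².
From P = σAT⁴, T = (P / σA)^(1/4) = (3.40×10^29 / (5.67×10⁻⁸ × 6.79×10^22))^(1/4).
T = (8.83×10^13)^(1/4) = 3070 K.

T ≈ 3070 K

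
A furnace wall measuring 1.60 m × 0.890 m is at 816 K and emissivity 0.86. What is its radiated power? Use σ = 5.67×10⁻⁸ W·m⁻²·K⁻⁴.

P ≈ 30800 W

A = 1.60 × 0.890 = 1.42 m².
P = εσAT⁴ = 0.86 × 5.67×10⁻⁸ × 1.42 × (816)⁴ = 0.86 × 5.67×10⁻⁸ × 1.42 × 4.43×10^11.
P = 30800 W.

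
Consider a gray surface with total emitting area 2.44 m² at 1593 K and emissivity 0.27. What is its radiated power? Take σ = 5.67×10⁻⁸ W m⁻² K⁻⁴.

P ≈ 2.41×10^5 W

P = εσAT⁴ = 0.27 × 5.67×10⁻⁸ × 2.44 × (1593)⁴ = 0.27 × 5.67×10⁻⁸ × 2.44 × 6.44×10^12.
P = 2.41×10^5 W.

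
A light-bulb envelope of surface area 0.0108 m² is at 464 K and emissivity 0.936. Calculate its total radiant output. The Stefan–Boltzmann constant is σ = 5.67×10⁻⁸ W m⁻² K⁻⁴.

P ≈ 26.6 W

P = εσAT⁴ = 0.936 × 5.67×10⁻⁸ × 0.0108 × (464)⁴ = 0.936 × 5.67×10⁻⁸ × 0.0108 × 4.64×10^10.
P = 26.6 W.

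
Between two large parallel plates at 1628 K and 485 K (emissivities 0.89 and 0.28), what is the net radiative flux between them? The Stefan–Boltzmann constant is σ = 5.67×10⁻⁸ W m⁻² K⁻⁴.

For two large parallel gray plates, q = σ(T₁⁴ − T₂⁴) / (1/ε₁ + 1/ε₂ − 1).
1/ε₁ + 1/ε₂ − 1 = 1/0.89 + 1/0.28 − 1 = 3.695.
T₁⁴ − T₂⁴ = 7.02×10^12 − 5.53×10^10 = 6.97×10^12 K⁴.
q = 5.67×10⁻⁸ × 6.97×10^12 / 3.695 = 1.07×10^5 W/m².

q ≈ 1.07×10^5 W/m²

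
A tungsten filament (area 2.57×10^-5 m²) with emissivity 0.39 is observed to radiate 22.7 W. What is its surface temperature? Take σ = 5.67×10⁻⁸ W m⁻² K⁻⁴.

From P = εσAT⁴, T = (P / εσA)^(1/4) = (22.7 / (0.39 × 5.67×10⁻⁸ × 2.57×10^-5))^(1/4).
T = (3.99×10^13)^(1/4) = 2510 K.

T ≈ 2510 K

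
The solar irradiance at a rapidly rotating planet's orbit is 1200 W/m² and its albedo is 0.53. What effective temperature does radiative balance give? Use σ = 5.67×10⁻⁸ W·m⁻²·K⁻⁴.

Power absorbed = (1−a)S·πR²; power emitted = 4πR²σT⁴. Equating and cancelling πR²:
T = ((1−a)S / 4σ)^(1/4) = (564 / (4 × 5.67×10⁻⁸))^(1/4) = (2.49×10^9)^(1/4).
T = 223 K.

T ≈ 223 K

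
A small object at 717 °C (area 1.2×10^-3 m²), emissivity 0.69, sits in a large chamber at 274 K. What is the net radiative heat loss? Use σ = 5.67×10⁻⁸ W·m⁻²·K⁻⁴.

Convert: 717 °C = 990 K.
Q = εσA(T⁴ − T_s⁴). T⁴ − T_s⁴ = (990)⁴ − (274)⁴ = 9.61×10^11 − 5.64×10^9 = 9.55×10^11 K⁴.
Q = 0.69 × 5.67×10⁻⁸ × 1.20×10^-3 × 9.55×10^11 = 44.8 W.

Q ≈ 44.8 W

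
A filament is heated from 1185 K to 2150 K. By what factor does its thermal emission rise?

ratio ≈ 10.8

P ∝ T⁴, so the ratio is (2150/1185)⁴ = (1.814)⁴ = 10.8.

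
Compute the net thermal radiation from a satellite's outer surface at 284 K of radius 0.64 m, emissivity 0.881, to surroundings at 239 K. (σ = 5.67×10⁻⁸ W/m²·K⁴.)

A = 4πr² = 4π × (0.64)² = 5.15 m².
Q = εσA(T⁴ − T_s⁴). T⁴ − T_s⁴ = (284)⁴ − (239)⁴ = 6.51×10^9 − 3.26×10^9 = 3.24×10^9 K⁴.
Q = 0.881 × 5.67×10⁻⁸ × 5.15 × 3.24×10^9 = 834 W.

Q ≈ 834 W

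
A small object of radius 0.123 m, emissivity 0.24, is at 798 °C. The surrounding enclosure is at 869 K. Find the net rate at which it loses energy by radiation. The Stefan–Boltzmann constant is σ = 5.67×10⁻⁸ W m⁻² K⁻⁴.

A = 4πr² = 4π × (0.123)² = 0.190 m².
Convert: 798 °C = 1071 K.
Q = εσA(T⁴ − T_s⁴). T⁴ − T_s⁴ = (1071)⁴ − (869)⁴ = 1.32×10^12 − 5.70×10^11 = 7.45×10^11 K⁴.
Q = 0.24 × 5.67×10⁻⁸ × 0.190 × 7.45×10^11 = 1930 W.

Q ≈ 1930 W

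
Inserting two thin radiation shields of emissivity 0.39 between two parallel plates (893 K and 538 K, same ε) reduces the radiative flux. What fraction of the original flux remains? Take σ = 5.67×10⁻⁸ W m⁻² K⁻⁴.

With N identical shields there are N+1 = 3 gaps in series, each with the same radiative resistance, so the flux falls to 1/(N+1) of its unshielded value.

ratio ≈ 0.333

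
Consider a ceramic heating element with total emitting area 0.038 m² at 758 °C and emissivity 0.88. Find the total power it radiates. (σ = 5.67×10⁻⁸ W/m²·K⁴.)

758 °C = 1031 K.
Stefan–Boltzmann: P = εσAT⁴ = 0.88 × 5.67×10⁻⁸ × 0.0380 × (1031)⁴ = 0.88 × 5.67×10⁻⁸ × 0.0380 × 1.13×10^12.
P = 2140 W.

P ≈ 2140 W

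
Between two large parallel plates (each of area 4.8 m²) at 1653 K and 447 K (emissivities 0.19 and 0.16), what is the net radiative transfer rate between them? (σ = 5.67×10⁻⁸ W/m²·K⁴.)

For two large parallel gray plates, q = σ(T₁⁴ − T₂⁴) / (1/ε₁ + 1/ε₂ − 1).
1/ε₁ + 1/ε₂ − 1 = 1/0.19 + 1/0.16 − 1 = 10.51.
T₁⁴ − T₂⁴ = 7.47×10^12 − 3.99×10^10 = 7.43×10^12 K⁴.
q = 5.67×10⁻⁸ × 7.43×10^12 / 10.51 = 40100 W/m².
Q = q·A = 40100 × 4.8 = 1.92×10^5 W.

Q ≈ 1.92×10^5 W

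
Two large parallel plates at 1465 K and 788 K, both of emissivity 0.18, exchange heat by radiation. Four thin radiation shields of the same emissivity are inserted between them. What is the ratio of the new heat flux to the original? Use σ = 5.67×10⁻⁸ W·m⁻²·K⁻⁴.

With N identical shields there are N+1 = 5 gaps in series, each with the same radiative resistance, so the flux falls to 1/(N+1) of its unshielded value.

ratio ≈ 0.200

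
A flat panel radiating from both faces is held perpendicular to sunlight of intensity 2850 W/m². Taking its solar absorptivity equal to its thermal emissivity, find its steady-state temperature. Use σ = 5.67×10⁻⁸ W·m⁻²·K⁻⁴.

Absorbed flux αS = emitted flux 2εσT⁴ per unit area; with α = ε this gives T = (S/2σ)^(1/4).
T = (2850 / (2 × 5.67×10⁻⁸))^(1/4) = (2.51×10^10)^(1/4).
T = 398 K.

T ≈ 398 K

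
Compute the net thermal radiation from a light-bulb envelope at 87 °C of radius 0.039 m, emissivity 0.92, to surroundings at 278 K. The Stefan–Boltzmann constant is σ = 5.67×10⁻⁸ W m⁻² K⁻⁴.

Q ≈ 10.8 W

A = 4πr² = 4π × (0.039)² = 0.0191 m².
Convert: 87 °C = 360 K.
Q = εσA(T⁴ − T_s⁴). T⁴ − T_s⁴ = (360)⁴ − (278)⁴ = 1.68×10^10 − 5.97×10^9 = 1.08×10^10 K⁴.
Q = 0.92 × 5.67×10⁻⁸ × 0.0191 × 1.08×10^10 = 10.8 W.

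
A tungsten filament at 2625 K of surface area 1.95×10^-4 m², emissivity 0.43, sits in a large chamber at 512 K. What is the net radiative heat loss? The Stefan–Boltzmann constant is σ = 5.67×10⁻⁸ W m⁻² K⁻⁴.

Q ≈ 225 W

Q = εσA(T⁴ − T_s⁴). T⁴ − T_s⁴ = (2625)⁴ − (512)⁴ = 4.75×10^13 − 6.87×10^10 = 4.74×10^13 K⁴.
Q = 0.43 × 5.67×10⁻⁸ × 1.95×10^-4 × 4.74×10^13 = 225 W.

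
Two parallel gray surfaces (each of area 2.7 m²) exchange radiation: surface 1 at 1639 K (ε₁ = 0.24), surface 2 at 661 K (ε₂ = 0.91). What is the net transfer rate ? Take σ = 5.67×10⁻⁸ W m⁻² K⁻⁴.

Q ≈ 2.52×10^5 W

For two large parallel gray plates, q = σ(T₁⁴ − T₂⁴) / (1/ε₁ + 1/ε₂ − 1).
1/ε₁ + 1/ε₂ − 1 = 1/0.24 + 1/0.91 − 1 = 4.266.
T₁⁴ − T₂⁴ = 7.22×10^12 − 1.91×10^11 = 7.03×10^12 K⁴.
q = 5.67×10⁻⁸ × 7.03×10^12 / 4.266 = 93400 W/m².
Q = q·A = 93400 × 2.7 = 2.52×10^5 W.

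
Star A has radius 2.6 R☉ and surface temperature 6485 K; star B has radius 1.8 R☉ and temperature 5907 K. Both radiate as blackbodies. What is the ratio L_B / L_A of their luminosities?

L = 4πR²σT⁴ ∝ R²T⁴, so L_B/L_A = (1.8/2.6)² × (5907/6485)⁴ = 0.479 × 0.688 = 0.330.

L_B/L_A ≈ 0.330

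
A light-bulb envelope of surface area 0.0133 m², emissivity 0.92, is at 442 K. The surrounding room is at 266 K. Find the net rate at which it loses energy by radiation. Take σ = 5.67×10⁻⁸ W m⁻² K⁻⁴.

Q = εσA(T⁴ − T_s⁴). T⁴ − T_s⁴ = (442)⁴ − (266)⁴ = 3.82×10^10 − 5.01×10^9 = 3.32×10^10 K⁴.
Q = 0.92 × 5.67×10⁻⁸ × 0.0133 × 3.32×10^10 = 23.0 W.

Q ≈ 23.0 W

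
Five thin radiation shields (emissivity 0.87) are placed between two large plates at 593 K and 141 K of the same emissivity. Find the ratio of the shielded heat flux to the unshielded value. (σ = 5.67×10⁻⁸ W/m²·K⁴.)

With N identical shields there are N+1 = 6 gaps in series, each with the same radiative resistance, so the flux falls to 1/(N+1) of its unshielded value.

ratio ≈ 0.167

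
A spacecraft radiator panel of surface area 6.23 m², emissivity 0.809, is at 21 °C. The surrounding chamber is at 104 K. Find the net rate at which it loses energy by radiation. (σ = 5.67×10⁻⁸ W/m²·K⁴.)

Q ≈ 2100 W

Convert: 21 °C = 294 K.
Q = εσA(T⁴ − T_s⁴). T⁴ − T_s⁴ = (294)⁴ − (104)⁴ = 7.47×10^9 − 1.17×10^8 = 7.35×10^9 K⁴.
Q = 0.809 × 5.67×10⁻⁸ × 6.23 × 7.35×10^9 = 2100 W.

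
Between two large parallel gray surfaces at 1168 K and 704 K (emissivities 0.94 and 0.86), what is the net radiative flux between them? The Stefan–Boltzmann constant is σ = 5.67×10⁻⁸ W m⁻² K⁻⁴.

For two large parallel gray plates, q = σ(T₁⁴ − T₂⁴) / (1/ε₁ + 1/ε₂ − 1).
1/ε₁ + 1/ε₂ − 1 = 1/0.94 + 1/0.86 − 1 = 1.227.
T₁⁴ − T₂⁴ = 1.86×10^12 − 2.46×10^11 = 1.62×10^12 K⁴.
q = 5.67×10⁻⁸ × 1.62×10^12 / 1.227 = 74700 W/m².

q ≈ 74700 W/m²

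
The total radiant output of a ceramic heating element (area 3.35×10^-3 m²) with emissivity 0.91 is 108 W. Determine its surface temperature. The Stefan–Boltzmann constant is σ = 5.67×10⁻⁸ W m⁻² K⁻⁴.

From P = εσAT⁴, T = (P / εσA)^(1/4) = (108 / (0.91 × 5.67×10⁻⁸ × 3.35×10^-3))^(1/4).
T = (6.25×10^11)^(1/4) = 889 K.

T ≈ 889 K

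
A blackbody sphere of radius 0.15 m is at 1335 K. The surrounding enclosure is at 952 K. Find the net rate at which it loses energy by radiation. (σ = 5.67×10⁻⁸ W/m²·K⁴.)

Q ≈ 37800 W

A = 4πr² = 4π × (0.15)² = 0.283 m².
Q = σA(T⁴ − T_s⁴). T⁴ − T_s⁴ = (1335)⁴ − (952)⁴ = 3.18×10^12 − 8.21×10^11 = 2.35×10^12 K⁴.
Q = 5.67×10⁻⁸ × 0.283 × 2.35×10^12 = 37800 W.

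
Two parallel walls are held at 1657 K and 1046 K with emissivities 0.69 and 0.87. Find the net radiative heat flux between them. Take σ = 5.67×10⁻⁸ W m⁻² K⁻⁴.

q ≈ 2.25×10^5 W/m²

For two large parallel gray plates, q = σ(T₁⁴ − T₂⁴) / (1/ε₁ + 1/ε₂ − 1).
1/ε₁ + 1/ε₂ − 1 = 1/0.69 + 1/0.87 − 1 = 1.599.
T₁⁴ − T₂⁴ = 7.54×10^12 − 1.20×10^12 = 6.34×10^12 K⁴.
q = 5.67×10⁻⁸ × 6.34×10^12 / 1.599 = 2.25×10^5 W/m².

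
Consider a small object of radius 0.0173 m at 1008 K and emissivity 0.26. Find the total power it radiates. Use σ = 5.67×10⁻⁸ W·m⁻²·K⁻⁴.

P ≈ 57.2 W

A = 4πr² = 4π × (0.0173)² = 3.76×10^-3 m².
Stefan–Boltzmann: P = εσAT⁴ = 0.26 × 5.67×10⁻⁸ × 3.76×10^-3 × (1008)⁴ = 0.26 × 5.67×10⁻⁸ × 3.76×10^-3 × 1.03×10^12.
P = 57.2 W.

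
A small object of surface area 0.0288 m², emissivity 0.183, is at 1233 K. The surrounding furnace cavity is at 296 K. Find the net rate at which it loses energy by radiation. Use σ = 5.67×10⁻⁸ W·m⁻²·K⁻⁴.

Q ≈ 688 W

Q = εσA(T⁴ − T_s⁴). T⁴ − T_s⁴ = (1233)⁴ − (296)⁴ = 2.31×10^12 − 7.68×10^9 = 2.30×10^12 K⁴.
Q = 0.183 × 5.67×10⁻⁸ × 0.0288 × 2.30×10^12 = 688 W.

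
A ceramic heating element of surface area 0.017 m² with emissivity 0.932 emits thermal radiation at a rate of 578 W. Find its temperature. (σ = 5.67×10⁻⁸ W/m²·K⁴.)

T ≈ 896 K

From P = εσAT⁴, T = (P / εσA)^(1/4) = (578 / (0.932 × 5.67×10⁻⁸ × 0.0170))^(1/4).
T = (6.43×10^11)^(1/4) = 896 K.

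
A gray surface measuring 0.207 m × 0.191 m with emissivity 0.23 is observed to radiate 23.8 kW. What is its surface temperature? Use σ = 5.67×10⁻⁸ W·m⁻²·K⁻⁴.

A = 0.207 × 0.191 = 0.0395 m².
From P = εσAT⁴, T = (P / εσA)^(1/4) = (23800 / (0.23 × 5.67×10⁻⁸ × 0.0395))^(1/4).
T = (4.62×10^13)^(1/4) = 2610 K.

T ≈ 2610 K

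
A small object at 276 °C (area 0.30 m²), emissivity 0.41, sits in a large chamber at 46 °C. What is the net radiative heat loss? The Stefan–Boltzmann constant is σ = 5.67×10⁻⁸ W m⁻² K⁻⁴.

Q ≈ 561 W

Convert: 276 °C = 549 K; 46 °C = 319 K.
Q = εσA(T⁴ − T_s⁴). T⁴ − T_s⁴ = (549)⁴ − (319)⁴ = 9.08×10^10 − 1.04×10^10 = 8.05×10^10 K⁴.
Q = 0.41 × 5.67×10⁻⁸ × 0.300 × 8.05×10^10 = 561 W.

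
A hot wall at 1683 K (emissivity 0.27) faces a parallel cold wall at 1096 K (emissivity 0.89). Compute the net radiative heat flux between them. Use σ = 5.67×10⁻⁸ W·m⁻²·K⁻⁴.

q ≈ 97500 W/m²

For two large parallel gray plates, q = σ(T₁⁴ − T₂⁴) / (1/ε₁ + 1/ε₂ − 1).
1/ε₁ + 1/ε₂ − 1 = 1/0.27 + 1/0.89 − 1 = 3.827.
T₁⁴ − T₂⁴ = 8.02×10^12 − 1.44×10^12 = 6.58×10^12 K⁴.
q = 5.67×10⁻⁸ × 6.58×10^12 / 3.827 = 97500 W/m².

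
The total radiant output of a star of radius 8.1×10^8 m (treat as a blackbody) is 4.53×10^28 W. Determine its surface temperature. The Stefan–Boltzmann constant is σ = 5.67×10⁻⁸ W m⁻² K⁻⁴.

A = 4πr² = 4π × (8.1×10^8)² = 8.24×10^18 m².
From P = σAT⁴, T = (P / σA)^(1/4) = (4.53×10^28 / (5.67×10⁻⁸ × 8.24×10^18))^(1/4).
T = (9.69×10^16)^(1/4) = 17600 K.

T ≈ 17600 K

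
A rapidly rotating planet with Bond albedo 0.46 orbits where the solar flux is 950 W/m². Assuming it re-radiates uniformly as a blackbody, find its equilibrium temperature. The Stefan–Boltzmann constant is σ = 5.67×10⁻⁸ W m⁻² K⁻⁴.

Power absorbed = (1−a)S·πR²; power emitted = 4πR²σT⁴. Equating and cancelling πR²:
T = ((1−a)S / 4σ)^(1/4) = (513 / (4 × 5.67×10⁻⁸))^(1/4) = (2.26×10^9)^(1/4).
T = 218 K.

T ≈ 218 K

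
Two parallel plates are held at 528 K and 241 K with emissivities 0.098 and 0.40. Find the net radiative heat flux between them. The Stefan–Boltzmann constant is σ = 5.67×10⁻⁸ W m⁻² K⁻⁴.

q ≈ 360 W/m²

For two large parallel gray plates, q = σ(T₁⁴ − T₂⁴) / (1/ε₁ + 1/ε₂ − 1).
1/ε₁ + 1/ε₂ − 1 = 1/0.098 + 1/0.40 − 1 = 11.70.
T₁⁴ − T₂⁴ = 7.77×10^10 − 3.37×10^9 = 7.43×10^10 K⁴.
q = 5.67×10⁻⁸ × 7.43×10^10 / 11.70 = 360 W/m².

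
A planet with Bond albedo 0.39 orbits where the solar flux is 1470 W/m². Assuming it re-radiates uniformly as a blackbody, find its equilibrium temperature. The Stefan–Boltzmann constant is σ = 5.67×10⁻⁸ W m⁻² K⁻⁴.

T ≈ 251 K

Power absorbed = (1−a)S·πR²; power emitted = 4πR²σT⁴. Equating and cancelling πR²:
T = ((1−a)S / 4σ)^(1/4) = (897 / (4 × 5.67×10⁻⁸))^(1/4) = (3.95×10^9)^(1/4).
T = 251 K.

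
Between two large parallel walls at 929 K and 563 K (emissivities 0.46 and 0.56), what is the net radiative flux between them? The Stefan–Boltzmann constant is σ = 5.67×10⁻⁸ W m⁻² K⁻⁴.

q ≈ 12300 W/m²

For two large parallel gray plates, q = σ(T₁⁴ − T₂⁴) / (1/ε₁ + 1/ε₂ − 1).
1/ε₁ + 1/ε₂ − 1 = 1/0.46 + 1/0.56 − 1 = 2.960.
T₁⁴ − T₂⁴ = 7.45×10^11 − 1.00×10^11 = 6.44×10^11 K⁴.
q = 5.67×10⁻⁸ × 6.44×10^11 / 2.960 = 12300 W/m².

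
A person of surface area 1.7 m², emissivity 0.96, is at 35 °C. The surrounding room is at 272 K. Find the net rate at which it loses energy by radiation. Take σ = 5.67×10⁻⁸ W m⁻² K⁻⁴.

Convert: 35 °C = 308 K.
Q = εσA(T⁴ − T_s⁴). T⁴ − T_s⁴ = (308)⁴ − (272)⁴ = 9.00×10^9 − 5.47×10^9 = 3.53×10^9 K⁴.
Q = 0.96 × 5.67×10⁻⁸ × 1.70 × 3.53×10^9 = 326 W.

Q ≈ 326 W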